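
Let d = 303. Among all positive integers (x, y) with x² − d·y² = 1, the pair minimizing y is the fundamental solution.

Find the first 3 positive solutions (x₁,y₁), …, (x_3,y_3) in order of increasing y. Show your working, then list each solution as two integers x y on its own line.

√303 → a₀=17, period (2,2,5,2,2,34); ℓ=6 even so k=5
step 0: (17, 1)  from 17·(1,0) + (0,1)
…
step 2: (87, 5)  from 2·(35,2) + (17,1)
step 3: (470, 27)  from 5·(87,5) + (35,2)
step 4: (1027, 59)  from 2·(470,27) + (87,5)
step 5: (2524, 145)  from 2·(1027,59) + (470,27)
fundamental: x₁=2524, y₁=145  (since 6370576 − 303·21025 = 1)
(x_2, y_2) = (2524·2524 + 303·145·145, 2524·145 + 145·2524) = (12741151, 731960)
(x_3, y_3) = (2524·12741151 + 303·145·731960, 2524·731960 + 145·12741151) = (64317327724, 3694933935)

2524 145
12741151 731960
64317327724 3694933935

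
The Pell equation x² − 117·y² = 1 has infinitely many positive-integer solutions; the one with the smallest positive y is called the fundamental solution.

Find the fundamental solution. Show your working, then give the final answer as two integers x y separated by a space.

649 60

√117 = [10; 1,4,2,4,1,20, …], period ℓ=6 (even) → k=5
a_0=10:  p_0=10·1+0=10,  q_0=10·0+1=1
a_1=1:  p_1=1·10+1=11,  q_1=1·1+0=1
…
a_3=2:  p_3=2·54+11=119,  q_3=2·5+1=11
a_4=4:  p_4=4·119+54=530,  q_4=4·11+5=49
a_5=1:  p_5=1·530+119=649,  q_5=1·49+11=60
fundamental: x₁=649, y₁=60  (since 421201 − 117·3600 = 1)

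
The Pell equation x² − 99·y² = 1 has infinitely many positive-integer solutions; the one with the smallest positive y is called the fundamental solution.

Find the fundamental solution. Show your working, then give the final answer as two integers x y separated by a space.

d=99: √d = [9; 1,18] (ℓ=2, even), read p_1/q_1
a_0=9:  p_0=9·1+0=9,  q_0=9·0+1=1
a_1=1:  p_1=1·9+1=10,  q_1=1·1+0=1
(x₁, y₁) = (10, 1);  10² − 99·1² = 1 ✓

10 1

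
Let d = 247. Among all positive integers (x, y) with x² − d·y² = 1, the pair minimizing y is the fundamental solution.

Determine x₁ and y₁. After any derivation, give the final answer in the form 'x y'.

85292 5427

[15; 1,2,1,1,9,1,9,1,1,2,1,30] for √247; ℓ=12 ⇒ convergent index 11
step 0: (15, 1)  from 15·(1,0) + (0,1)
step 1: (16, 1)  from 1·(15,1) + (1,0)
step 2: (47, 3)  from 2·(16,1) + (15,1)
step 3: (63, 4)  from 1·(47,3) + (16,1)
…
step 5: (1053, 67)  from 9·(110,7) + (63,4)
step 6: (1163, 74)  from 1·(1053,67) + (110,7)
…
step 10: (61089, 3887)  from 2·(24203,1540) + (12683,807)
step 11: (85292, 5427)  from 1·(61089,3887) + (24203,1540)
→ (85292, 5427).  Check: 85292²=7274725264, 247·5427²=7274725263, difference 1.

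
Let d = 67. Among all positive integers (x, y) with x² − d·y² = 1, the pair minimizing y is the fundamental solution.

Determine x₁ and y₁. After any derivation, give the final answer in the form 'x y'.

[8; 5,2,1,1,7,1,1,2,5,16] for √67; ℓ=10 ⇒ convergent index 9
k=0  a_k=8  p_k/q_k = 8/1
k=1  a_k=5  p_k/q_k = 41/5
k=2  a_k=2  p_k/q_k = 90/11
…
k=4  a_k=1  p_k/q_k = 221/27
…
k=8  a_k=2  p_k/q_k = 9053/1106
k=9  a_k=5  p_k/q_k = 48842/5967
fundamental: x₁=48842, y₁=5967  (since 2385540964 − 67·35605089 = 1)

48842 5967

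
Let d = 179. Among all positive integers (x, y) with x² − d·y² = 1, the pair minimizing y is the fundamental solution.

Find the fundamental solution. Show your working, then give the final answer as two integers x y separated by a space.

4190210 313191

√179 = [13; 2,1,1,1,3,…,1,2,26, …], period ℓ=14 (even) → k=13
step 0: (13, 1)  from 13·(1,0) + (0,1)
step 1: (27, 2)  from 2·(13,1) + (1,0)
…
step 3: (67, 5)  from 1·(40,3) + (27,2)
…
step 8: (137042, 10243)  from 5·(26999,2018) + (2047,153)
step 9: (438125, 32747)  from 3·(137042,10243) + (26999,2018)
step 10: (575167, 42990)  from 1·(438125,32747) + (137042,10243)
step 11: (1013292, 75737)  from 1·(575167,42990) + (438125,32747)
step 12: (1588459, 118727)  from 1·(1013292,75737) + (575167,42990)
step 13: (4190210, 313191)  from 2·(1588459,118727) + (1013292,75737)
(x₁, y₁) = (4190210, 313191);  4190210² − 179·313191² = 1 ✓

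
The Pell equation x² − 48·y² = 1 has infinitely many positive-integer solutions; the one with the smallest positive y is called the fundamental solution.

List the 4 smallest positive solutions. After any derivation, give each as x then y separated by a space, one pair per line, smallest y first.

d=48: √d = [6; 1,12] (ℓ=2, even), read p_1/q_1
a_0=6:  p_0=6·1+0=6,  q_0=6·0+1=1
a_1=1:  p_1=1·6+1=7,  q_1=1·1+0=1
fundamental: x₁=7, y₁=1  (since 49 − 48·1 = 1)
n=2: (7,1)∘(7,1) = (7·7+48·1·1, 7·1+1·7) = (97,14)
n=3: (97,14)∘(7,1) = (7·97+48·1·14, 7·14+1·97) = (1351,195)
n=4: (1351,195)∘(7,1) = (7·1351+48·1·195, 7·195+1·1351) = (18817,2716)

7 1
97 14
1351 195
18817 2716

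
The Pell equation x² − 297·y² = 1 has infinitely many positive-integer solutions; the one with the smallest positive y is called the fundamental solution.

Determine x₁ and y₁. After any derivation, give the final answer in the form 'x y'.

48599 2820

√297 → a₀=17, period (4,3,1,1,2,1,1,3,4,34); ℓ=10 even so k=9
i=0: a=17 ⇒ p=17, q=1
…
i=2: a=3 ⇒ p=224, q=13
i=3: a=1 ⇒ p=293, q=17
i=4: a=1 ⇒ p=517, q=30
…
i=7: a=1 ⇒ p=3171, q=184
i=8: a=3 ⇒ p=11357, q=659
i=9: a=4 ⇒ p=48599, q=2820
→ (48599, 2820).  Check: 48599²=2361862801, 297·2820²=2361862800, difference 1.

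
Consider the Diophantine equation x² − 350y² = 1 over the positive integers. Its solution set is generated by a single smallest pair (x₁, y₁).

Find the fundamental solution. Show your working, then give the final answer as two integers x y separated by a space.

449 24

d=350: √d = [18; 1,2,2,2,1,36] (ℓ=6, even), read p_5/q_5
step 0: (18, 1)  from 18·(1,0) + (0,1)
step 1: (19, 1)  from 1·(18,1) + (1,0)
step 2: (56, 3)  from 2·(19,1) + (18,1)
step 3: (131, 7)  from 2·(56,3) + (19,1)
step 4: (318, 17)  from 2·(131,7) + (56,3)
step 5: (449, 24)  from 1·(318,17) + (131,7)
(x₁, y₁) = (449, 24);  449² − 350·24² = 1 ✓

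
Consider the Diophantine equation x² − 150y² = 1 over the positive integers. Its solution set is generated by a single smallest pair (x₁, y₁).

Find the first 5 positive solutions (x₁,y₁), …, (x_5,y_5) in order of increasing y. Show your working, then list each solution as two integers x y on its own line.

√150 = [12; 4,24, …], period ℓ=2 (even) → k=1
i=0: a=12 ⇒ p=12, q=1
i=1: a=4 ⇒ p=49, q=4
→ (49, 4).  Check: 49²=2401, 150·4²=2400, difference 1.
(49+4√150)^2 = 4801 + 392√150
(49+4√150)^3 = 470449 + 38412√150
(49+4√150)^4 = 46099201 + 3763984√150
(49+4√150)^5 = 4517251249 + 368832020√150

49 4
4801 392
470449 38412
46099201 3763984
4517251249 368832020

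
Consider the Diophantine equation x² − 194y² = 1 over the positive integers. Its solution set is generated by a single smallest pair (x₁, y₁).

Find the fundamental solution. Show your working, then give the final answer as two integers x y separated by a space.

√194 → a₀=13, period (1,12,1,26); ℓ=4 even so k=3
k=0  a_k=13  p_k/q_k = 13/1
k=1  a_k=1  p_k/q_k = 14/1
k=2  a_k=12  p_k/q_k = 181/13
k=3  a_k=1  p_k/q_k = 195/14
→ (195, 14).  Check: 195²=38025, 194·14²=38024, difference 1.

195 14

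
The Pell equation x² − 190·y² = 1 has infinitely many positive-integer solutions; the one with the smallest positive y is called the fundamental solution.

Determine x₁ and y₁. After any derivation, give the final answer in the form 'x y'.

52021 3774

d=190: √d = [13; 1,3,1,1,1,…,3,1,26] (ℓ=14, even), read p_13/q_13
step 0: (13, 1)  from 13·(1,0) + (0,1)
step 1: (14, 1)  from 1·(13,1) + (1,0)
…
step 3: (69, 5)  from 1·(55,4) + (14,1)
…
step 10: (7085, 514)  from 1·(4149,301) + (2936,213)
…
step 12: (40787, 2959)  from 3·(11234,815) + (7085,514)
step 13: (52021, 3774)  from 1·(40787,2959) + (11234,815)
(x₁, y₁) = (52021, 3774);  52021² − 190·3774² = 1 ✓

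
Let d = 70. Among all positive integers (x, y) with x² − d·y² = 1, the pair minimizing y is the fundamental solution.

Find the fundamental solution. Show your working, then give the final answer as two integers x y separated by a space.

251 30

d=70: √d = [8; 2,1,2,1,2,16] (ℓ=6, even), read p_5/q_5
a_0=8:  p_0=8·1+0=8,  q_0=8·0+1=1
a_1=2:  p_1=2·8+1=17,  q_1=2·1+0=2
a_2=1:  p_2=1·17+8=25,  q_2=1·2+1=3
a_3=2:  p_3=2·25+17=67,  q_3=2·3+2=8
a_4=1:  p_4=1·67+25=92,  q_4=1·8+3=11
a_5=2:  p_5=2·92+67=251,  q_5=2·11+8=30
(x₁, y₁) = (251, 30);  251² − 70·30² = 1 ✓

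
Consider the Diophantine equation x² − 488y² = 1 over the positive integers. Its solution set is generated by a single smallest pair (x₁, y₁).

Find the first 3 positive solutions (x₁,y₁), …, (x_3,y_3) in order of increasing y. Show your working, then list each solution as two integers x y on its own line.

√488 → a₀=22, period (11,44); ℓ=2 even so k=1
a_0=22:  p_0=22·1+0=22,  q_0=22·0+1=1
a_1=11:  p_1=11·22+1=243,  q_1=11·1+0=11
→ (243, 11).  Check: 243²=59049, 488·11²=59048, difference 1.
k=2:  x_2 = 243·243+488·11·11 = 118097,  y_2 = 243·11+11·243 = 5346
k=3:  x_3 = 243·118097+488·11·5346 = 57394899,  y_3 = 243·5346+11·118097 = 2598145

243 11
118097 5346
57394899 2598145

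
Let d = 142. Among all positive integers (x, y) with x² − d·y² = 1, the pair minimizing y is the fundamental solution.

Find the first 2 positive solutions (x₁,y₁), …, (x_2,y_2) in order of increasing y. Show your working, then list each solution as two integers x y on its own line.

143 12
40897 3432

[11; 1,10,1,22] for √142; ℓ=4 ⇒ convergent index 3
step 0: (11, 1)  from 11·(1,0) + (0,1)
…
step 2: (131, 11)  from 10·(12,1) + (11,1)
step 3: (143, 12)  from 1·(131,11) + (12,1)
→ (143, 12).  Check: 143²=20449, 142·12²=20448, difference 1.
k=2:  x_2 = 143·143+142·12·12 = 40897,  y_2 = 143·12+12·143 = 3432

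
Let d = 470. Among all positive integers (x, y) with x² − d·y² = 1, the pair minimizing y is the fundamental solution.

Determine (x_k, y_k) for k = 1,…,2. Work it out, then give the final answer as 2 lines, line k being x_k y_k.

1691 78
5718961 263796

√470 → a₀=21, period (1,2,8,2,1,42); ℓ=6 even so k=5
a_0=21:  p_0=21·1+0=21,  q_0=21·0+1=1
a_1=1:  p_1=1·21+1=22,  q_1=1·1+0=1
a_2=2:  p_2=2·22+21=65,  q_2=2·1+1=3
a_3=8:  p_3=8·65+22=542,  q_3=8·3+1=25
a_4=2:  p_4=2·542+65=1149,  q_4=2·25+3=53
a_5=1:  p_5=1·1149+542=1691,  q_5=1·53+25=78
fundamental: x₁=1691, y₁=78  (since 2859481 − 470·6084 = 1)
(x_2, y_2) = (1691·1691 + 470·78·78, 1691·78 + 78·1691) = (5718961, 263796)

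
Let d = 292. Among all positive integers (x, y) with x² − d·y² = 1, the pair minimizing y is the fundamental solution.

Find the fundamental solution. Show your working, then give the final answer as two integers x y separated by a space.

2281249 133500

d=292: √d = [17; 11,2,1,3,8,3,1,2,11,34] (ℓ=10, even), read p_9/q_9
k=0  a_k=17  p_k/q_k = 17/1
k=1  a_k=11  p_k/q_k = 188/11
k=2  a_k=2  p_k/q_k = 393/23
k=3  a_k=1  p_k/q_k = 581/34
k=4  a_k=3  p_k/q_k = 2136/125
…
k=7  a_k=1  p_k/q_k = 72812/4261
k=8  a_k=2  p_k/q_k = 200767/11749
k=9  a_k=11  p_k/q_k = 2281249/133500
fundamental: x₁=2281249, y₁=133500  (since 5204097000001 − 292·17822250000 = 1)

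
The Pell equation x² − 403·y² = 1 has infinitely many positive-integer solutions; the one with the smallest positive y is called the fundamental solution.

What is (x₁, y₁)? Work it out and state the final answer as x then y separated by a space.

√403 = [20; 13,2,1,3,1,3,1,2,13,40, …], period ℓ=10 (even) → k=9
a_0=20:  p_0=20·1+0=20,  q_0=20·0+1=1
…
a_2=2:  p_2=2·261+20=542,  q_2=2·13+1=27
…
a_5=1:  p_5=1·2951+803=3754,  q_5=1·147+40=187
…
a_8=2:  p_8=2·17967+14213=50147,  q_8=2·895+708=2498
a_9=13:  p_9=13·50147+17967=669878,  q_9=13·2498+895=33369
fundamental: x₁=669878, y₁=33369  (since 448736534884 − 403·1113490161 = 1)

669878 33369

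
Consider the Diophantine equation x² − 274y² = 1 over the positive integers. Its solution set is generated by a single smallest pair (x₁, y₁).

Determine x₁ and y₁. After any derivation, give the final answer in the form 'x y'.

3959299 239190

√274 → a₀=16, period (1,1,4,4,1,1,32); ℓ=7 odd so k=13
step 0: (16, 1)  from 16·(1,0) + (0,1)
step 1: (17, 1)  from 1·(16,1) + (1,0)
step 2: (33, 2)  from 1·(17,1) + (16,1)
step 3: (149, 9)  from 4·(33,2) + (17,1)
step 4: (629, 38)  from 4·(149,9) + (33,2)
…
step 6: (1407, 85)  from 1·(778,47) + (629,38)
…
step 8: (47209, 2852)  from 1·(45802,2767) + (1407,85)
step 9: (93011, 5619)  from 1·(47209,2852) + (45802,2767)
…
step 12: (2189276, 132259)  from 1·(1770023,106931) + (419253,25328)
step 13: (3959299, 239190)  from 1·(2189276,132259) + (1770023,106931)
→ (3959299, 239190).  Check: 3959299²=15676048571401, 274·239190²=15676048571400, difference 1.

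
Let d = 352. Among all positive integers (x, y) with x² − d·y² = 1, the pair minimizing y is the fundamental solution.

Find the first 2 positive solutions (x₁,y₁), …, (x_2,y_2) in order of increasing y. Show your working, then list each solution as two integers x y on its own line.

[18; 1,3,5,9,5,3,1,36] for √352; ℓ=8 ⇒ convergent index 7
a_0=18:  p_0=18·1+0=18,  q_0=18·0+1=1
a_1=1:  p_1=1·18+1=19,  q_1=1·1+0=1
a_2=3:  p_2=3·19+18=75,  q_2=3·1+1=4
a_3=5:  p_3=5·75+19=394,  q_3=5·4+1=21
a_4=9:  p_4=9·394+75=3621,  q_4=9·21+4=193
a_5=5:  p_5=5·3621+394=18499,  q_5=5·193+21=986
a_6=3:  p_6=3·18499+3621=59118,  q_6=3·986+193=3151
a_7=1:  p_7=1·59118+18499=77617,  q_7=1·3151+986=4137
fundamental: x₁=77617, y₁=4137  (since 6024398689 − 352·17114769 = 1)
(x_2, y_2) = (77617·77617 + 352·4137·4137, 77617·4137 + 4137·77617) = (12048797377, 642203058)

77617 4137
12048797377 642203058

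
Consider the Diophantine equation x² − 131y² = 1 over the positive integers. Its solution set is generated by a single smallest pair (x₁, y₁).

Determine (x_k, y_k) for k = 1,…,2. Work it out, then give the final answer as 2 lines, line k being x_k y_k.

10610 927
225144199 19670940

√131 = [11; 2,4,11,4,2,22, …], period ℓ=6 (even) → k=5
a_0=11:  p_0=11·1+0=11,  q_0=11·0+1=1
…
a_3=11:  p_3=11·103+23=1156,  q_3=11·9+2=101
a_4=4:  p_4=4·1156+103=4727,  q_4=4·101+9=413
a_5=2:  p_5=2·4727+1156=10610,  q_5=2·413+101=927
(x₁, y₁) = (10610, 927);  10610² − 131·927² = 1 ✓
k=2:  x_2 = 10610·10610+131·927·927 = 225144199,  y_2 = 10610·927+927·10610 = 19670940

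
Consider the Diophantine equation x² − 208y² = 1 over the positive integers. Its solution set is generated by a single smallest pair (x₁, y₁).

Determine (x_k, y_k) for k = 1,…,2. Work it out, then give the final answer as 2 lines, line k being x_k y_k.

649 45
842401 58410

[14; 2,2,1,2,2,28] for √208; ℓ=6 ⇒ convergent index 5
step 0: (14, 1)  from 14·(1,0) + (0,1)
step 1: (29, 2)  from 2·(14,1) + (1,0)
…
step 4: (274, 19)  from 2·(101,7) + (72,5)
step 5: (649, 45)  from 2·(274,19) + (101,7)
→ (649, 45).  Check: 649²=421201, 208·45²=421200, difference 1.
n=2: (649,45)∘(649,45) = (649·649+208·45·45, 649·45+45·649) = (842401,58410)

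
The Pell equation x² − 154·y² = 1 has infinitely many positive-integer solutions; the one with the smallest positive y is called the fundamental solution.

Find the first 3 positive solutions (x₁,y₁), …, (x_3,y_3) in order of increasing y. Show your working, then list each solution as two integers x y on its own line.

d=154: √d = [12; 2,2,3,1,2,1,3,2,2,24] (ℓ=10, even), read p_9/q_9
i=0: a=12 ⇒ p=12, q=1
…
i=4: a=1 ⇒ p=273, q=22
i=5: a=2 ⇒ p=757, q=61
…
i=8: a=2 ⇒ p=8724, q=703
i=9: a=2 ⇒ p=21295, q=1716
→ (21295, 1716).  Check: 21295²=453477025, 154·1716²=453477024, difference 1.
k=2:  x_2 = 21295·21295+154·1716·1716 = 906954049,  y_2 = 21295·1716+1716·21295 = 73084440
k=3:  x_3 = 21295·906954049+154·1716·73084440 = 38627172925615,  y_3 = 21295·73084440+1716·906954049 = 3112666297884

21295 1716
906954049 73084440
38627172925615 3112666297884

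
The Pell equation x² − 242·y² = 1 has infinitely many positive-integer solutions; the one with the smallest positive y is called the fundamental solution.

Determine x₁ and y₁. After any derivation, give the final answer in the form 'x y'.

√242 = [15; 1,1,3,1,14,1,3,1,1,30, …], period ℓ=10 (even) → k=9
i=0: a=15 ⇒ p=15, q=1
…
i=3: a=3 ⇒ p=109, q=7
…
i=6: a=1 ⇒ p=2209, q=142
i=7: a=3 ⇒ p=8696, q=559
i=8: a=1 ⇒ p=10905, q=701
i=9: a=1 ⇒ p=19601, q=1260
(x₁, y₁) = (19601, 1260);  19601² − 242·1260² = 1 ✓

19601 1260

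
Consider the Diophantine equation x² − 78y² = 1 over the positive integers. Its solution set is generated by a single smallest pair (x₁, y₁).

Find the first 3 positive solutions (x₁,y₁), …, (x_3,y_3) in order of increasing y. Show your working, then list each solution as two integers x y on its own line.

53 6
5617 636
595349 67410

[8; 1,4,1,16] for √78; ℓ=4 ⇒ convergent index 3
a_0=8:  p_0=8·1+0=8,  q_0=8·0+1=1
a_1=1:  p_1=1·8+1=9,  q_1=1·1+0=1
a_2=4:  p_2=4·9+8=44,  q_2=4·1+1=5
a_3=1:  p_3=1·44+9=53,  q_3=1·5+1=6
(x₁, y₁) = (53, 6);  53² − 78·6² = 1 ✓
(53+6√78)^2 = 5617 + 636√78
(53+6√78)^3 = 595349 + 67410√78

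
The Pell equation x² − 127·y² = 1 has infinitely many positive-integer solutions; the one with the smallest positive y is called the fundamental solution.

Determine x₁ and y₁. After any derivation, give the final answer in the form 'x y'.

4730624 419775

[11; 3,1,2,2,7,11,7,2,2,1,3,22] for √127; ℓ=12 ⇒ convergent index 11
i=0: a=11 ⇒ p=11, q=1
i=1: a=3 ⇒ p=34, q=3
…
i=3: a=2 ⇒ p=124, q=11
…
i=5: a=7 ⇒ p=2175, q=193
…
i=7: a=7 ⇒ p=171701, q=15236
…
i=9: a=2 ⇒ p=906941, q=80478
i=10: a=1 ⇒ p=1274561, q=113099
i=11: a=3 ⇒ p=4730624, q=419775
→ (4730624, 419775).  Check: 4730624²=22378803429376, 127·419775²=22378803429375, difference 1.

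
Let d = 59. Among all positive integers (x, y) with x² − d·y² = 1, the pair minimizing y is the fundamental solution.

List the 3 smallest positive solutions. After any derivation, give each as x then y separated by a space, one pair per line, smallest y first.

530 69
561799 73140
595506410 77528331

√59 = [7; 1,2,7,2,1,14, …], period ℓ=6 (even) → k=5
a_0=7:  p_0=7·1+0=7,  q_0=7·0+1=1
a_1=1:  p_1=1·7+1=8,  q_1=1·1+0=1
a_2=2:  p_2=2·8+7=23,  q_2=2·1+1=3
a_3=7:  p_3=7·23+8=169,  q_3=7·3+1=22
a_4=2:  p_4=2·169+23=361,  q_4=2·22+3=47
a_5=1:  p_5=1·361+169=530,  q_5=1·47+22=69
→ (530, 69).  Check: 530²=280900, 59·69²=280899, difference 1.
n=2: (530,69)∘(530,69) = (530·530+59·69·69, 530·69+69·530) = (561799,73140)
n=3: (561799,73140)∘(530,69) = (530·561799+59·69·73140, 530·73140+69·561799) = (595506410,77528331)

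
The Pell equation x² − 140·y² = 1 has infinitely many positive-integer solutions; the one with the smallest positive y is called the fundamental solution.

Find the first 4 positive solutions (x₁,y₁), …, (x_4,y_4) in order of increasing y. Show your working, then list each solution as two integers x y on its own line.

d=140: √d = [11; 1,4,1,22] (ℓ=4, even), read p_3/q_3
i=0: a=11 ⇒ p=11, q=1
i=1: a=1 ⇒ p=12, q=1
i=2: a=4 ⇒ p=59, q=5
i=3: a=1 ⇒ p=71, q=6
(x₁, y₁) = (71, 6);  71² − 140·6² = 1 ✓
(x_2, y_2) = (71·71 + 140·6·6, 71·6 + 6·71) = (10081, 852)
(x_3, y_3) = (71·10081 + 140·6·852, 71·852 + 6·10081) = (1431431, 120978)
(x_4, y_4) = (71·1431431 + 140·6·120978, 71·120978 + 6·1431431) = (203253121, 17178024)

71 6
10081 852
1431431 120978
203253121 17178024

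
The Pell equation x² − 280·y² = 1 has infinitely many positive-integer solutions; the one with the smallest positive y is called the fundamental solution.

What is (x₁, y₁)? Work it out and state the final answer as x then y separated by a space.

d=280: √d = [16; 1,2,1,2,1,32] (ℓ=6, even), read p_5/q_5
step 0: (16, 1)  from 16·(1,0) + (0,1)
…
step 3: (67, 4)  from 1·(50,3) + (17,1)
step 4: (184, 11)  from 2·(67,4) + (50,3)
step 5: (251, 15)  from 1·(184,11) + (67,4)
fundamental: x₁=251, y₁=15  (since 63001 − 280·225 = 1)

251 15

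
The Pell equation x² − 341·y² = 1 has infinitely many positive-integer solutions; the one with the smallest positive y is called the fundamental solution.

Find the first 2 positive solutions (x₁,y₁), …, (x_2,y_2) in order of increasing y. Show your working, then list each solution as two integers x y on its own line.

d=341: √d = [18; 2,6,1,8,2,…,6,2,36] (ℓ=14, even), read p_13/q_13
i=0: a=18 ⇒ p=18, q=1
i=1: a=2 ⇒ p=37, q=2
…
i=3: a=1 ⇒ p=277, q=15
i=4: a=8 ⇒ p=2456, q=133
i=5: a=2 ⇒ p=5189, q=281
i=6: a=1 ⇒ p=7645, q=414
…
i=8: a=1 ⇒ p=28124, q=1523
i=9: a=2 ⇒ p=76727, q=4155
…
i=11: a=1 ⇒ p=718667, q=38918
i=12: a=6 ⇒ p=4953942, q=268271
i=13: a=2 ⇒ p=10626551, q=575460
fundamental: x₁=10626551, y₁=575460  (since 112923586155601 − 341·331154211600 = 1)
n=2: (10626551,575460)∘(10626551,575460) = (10626551·10626551+341·575460·575460, 10626551·575460+575460·10626551) = (225847172311201,12230310076920)

10626551 575460
225847172311201 12230310076920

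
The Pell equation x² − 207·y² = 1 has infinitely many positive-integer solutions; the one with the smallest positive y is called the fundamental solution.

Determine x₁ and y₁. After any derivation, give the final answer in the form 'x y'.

√207 → a₀=14, period (2,1,1,2,1,1,2,28); ℓ=8 even so k=7
i=0: a=14 ⇒ p=14, q=1
i=1: a=2 ⇒ p=29, q=2
i=2: a=1 ⇒ p=43, q=3
i=3: a=1 ⇒ p=72, q=5
i=4: a=2 ⇒ p=187, q=13
i=5: a=1 ⇒ p=259, q=18
i=6: a=1 ⇒ p=446, q=31
i=7: a=2 ⇒ p=1151, q=80
(x₁, y₁) = (1151, 80);  1151² − 207·80² = 1 ✓

1151 80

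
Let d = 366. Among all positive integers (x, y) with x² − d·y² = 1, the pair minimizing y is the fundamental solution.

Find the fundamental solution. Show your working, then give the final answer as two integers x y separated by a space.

[19; 7,1,1,1,2,12,2,1,1,1,7,38] for √366; ℓ=12 ⇒ convergent index 11
a_0=19:  p_0=19·1+0=19,  q_0=19·0+1=1
a_1=7:  p_1=7·19+1=134,  q_1=7·1+0=7
a_2=1:  p_2=1·134+19=153,  q_2=1·7+1=8
…
a_7=2:  p_7=2·14444+1167=30055,  q_7=2·755+61=1571
a_8=1:  p_8=1·30055+14444=44499,  q_8=1·1571+755=2326
a_9=1:  p_9=1·44499+30055=74554,  q_9=1·2326+1571=3897
a_10=1:  p_10=1·74554+44499=119053,  q_10=1·3897+2326=6223
a_11=7:  p_11=7·119053+74554=907925,  q_11=7·6223+3897=47458
fundamental: x₁=907925, y₁=47458  (since 824327805625 − 366·2252261764 = 1)

907925 47458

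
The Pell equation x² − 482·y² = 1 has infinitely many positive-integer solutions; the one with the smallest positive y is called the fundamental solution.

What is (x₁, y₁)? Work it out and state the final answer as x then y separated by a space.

483 22

√482 = [21; 1,20,1,42, …], period ℓ=4 (even) → k=3
k=0  a_k=21  p_k/q_k = 21/1
k=1  a_k=1  p_k/q_k = 22/1
k=2  a_k=20  p_k/q_k = 461/21
k=3  a_k=1  p_k/q_k = 483/22
→ (483, 22).  Check: 483²=233289, 482·22²=233288, difference 1.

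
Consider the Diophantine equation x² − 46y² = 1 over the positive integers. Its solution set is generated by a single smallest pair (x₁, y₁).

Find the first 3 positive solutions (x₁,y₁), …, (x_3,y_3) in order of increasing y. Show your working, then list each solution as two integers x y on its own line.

24335 3588
1184384449 174627960
57643991108495 8499142809612

√46 → a₀=6, period (1,3,1,1,2,6,2,1,1,3,1,12); ℓ=12 even so k=11
i=0: a=6 ⇒ p=6, q=1
…
i=4: a=1 ⇒ p=61, q=9
i=5: a=2 ⇒ p=156, q=23
i=6: a=6 ⇒ p=997, q=147
i=7: a=2 ⇒ p=2150, q=317
i=8: a=1 ⇒ p=3147, q=464
i=9: a=1 ⇒ p=5297, q=781
i=10: a=3 ⇒ p=19038, q=2807
i=11: a=1 ⇒ p=24335, q=3588
→ (24335, 3588).  Check: 24335²=592192225, 46·3588²=592192224, difference 1.
k=2:  x_2 = 24335·24335+46·3588·3588 = 1184384449,  y_2 = 24335·3588+3588·24335 = 174627960
k=3:  x_3 = 24335·1184384449+46·3588·174627960 = 57643991108495,  y_3 = 24335·174627960+3588·1184384449 = 8499142809612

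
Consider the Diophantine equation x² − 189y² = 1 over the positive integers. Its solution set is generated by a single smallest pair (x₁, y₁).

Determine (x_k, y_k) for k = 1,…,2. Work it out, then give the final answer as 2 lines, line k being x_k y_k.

55 4
6049 440

[13; 1,2,1,26] for √189; ℓ=4 ⇒ convergent index 3
i=0: a=13 ⇒ p=13, q=1
i=1: a=1 ⇒ p=14, q=1
i=2: a=2 ⇒ p=41, q=3
i=3: a=1 ⇒ p=55, q=4
→ (55, 4).  Check: 55²=3025, 189·4²=3024, difference 1.
n=2: (55,4)∘(55,4) = (55·55+189·4·4, 55·4+4·55) = (6049,440)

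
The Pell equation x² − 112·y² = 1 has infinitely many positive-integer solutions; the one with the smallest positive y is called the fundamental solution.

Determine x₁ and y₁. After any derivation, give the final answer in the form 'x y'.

127 12

d=112: √d = [10; 1,1,2,1,1,20] (ℓ=6, even), read p_5/q_5
a_0=10:  p_0=10·1+0=10,  q_0=10·0+1=1
a_1=1:  p_1=1·10+1=11,  q_1=1·1+0=1
a_2=1:  p_2=1·11+10=21,  q_2=1·1+1=2
a_3=2:  p_3=2·21+11=53,  q_3=2·2+1=5
a_4=1:  p_4=1·53+21=74,  q_4=1·5+2=7
a_5=1:  p_5=1·74+53=127,  q_5=1·7+5=12
(x₁, y₁) = (127, 12);  127² − 112·12² = 1 ✓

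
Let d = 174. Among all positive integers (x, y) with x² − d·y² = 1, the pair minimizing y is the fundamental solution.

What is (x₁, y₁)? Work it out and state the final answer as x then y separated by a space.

1451 110

√174 → a₀=13, period (5,4,5,26); ℓ=4 even so k=3
k=0  a_k=13  p_k/q_k = 13/1
k=1  a_k=5  p_k/q_k = 66/5
k=2  a_k=4  p_k/q_k = 277/21
k=3  a_k=5  p_k/q_k = 1451/110
(x₁, y₁) = (1451, 110);  1451² − 174·110² = 1 ✓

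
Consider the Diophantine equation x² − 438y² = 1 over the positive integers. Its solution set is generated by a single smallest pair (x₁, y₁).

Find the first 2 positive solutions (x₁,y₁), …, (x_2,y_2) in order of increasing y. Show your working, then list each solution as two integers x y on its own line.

293 14
171697 8204

d=438: √d = [20; 1,12,1,40] (ℓ=4, even), read p_3/q_3
i=0: a=20 ⇒ p=20, q=1
…
i=2: a=12 ⇒ p=272, q=13
i=3: a=1 ⇒ p=293, q=14
fundamental: x₁=293, y₁=14  (since 85849 − 438·196 = 1)
(293+14√438)^2 = 171697 + 8204√438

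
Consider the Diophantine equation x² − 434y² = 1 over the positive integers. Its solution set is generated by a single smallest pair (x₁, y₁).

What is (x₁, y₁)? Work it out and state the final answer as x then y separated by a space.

125 6

√434 → a₀=20, period (1,4,1,40); ℓ=4 even so k=3
step 0: (20, 1)  from 20·(1,0) + (0,1)
step 1: (21, 1)  from 1·(20,1) + (1,0)
step 2: (104, 5)  from 4·(21,1) + (20,1)
step 3: (125, 6)  from 1·(104,5) + (21,1)
→ (125, 6).  Check: 125²=15625, 434·6²=15624, difference 1.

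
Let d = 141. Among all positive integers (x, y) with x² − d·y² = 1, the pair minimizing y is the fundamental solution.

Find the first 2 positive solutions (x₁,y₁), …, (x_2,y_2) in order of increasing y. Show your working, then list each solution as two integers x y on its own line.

[11; 1,6,1,22] for √141; ℓ=4 ⇒ convergent index 3
i=0: a=11 ⇒ p=11, q=1
…
i=2: a=6 ⇒ p=83, q=7
i=3: a=1 ⇒ p=95, q=8
→ (95, 8).  Check: 95²=9025, 141·8²=9024, difference 1.
n=2: (95,8)∘(95,8) = (95·95+141·8·8, 95·8+8·95) = (18049,1520)

95 8
18049 1520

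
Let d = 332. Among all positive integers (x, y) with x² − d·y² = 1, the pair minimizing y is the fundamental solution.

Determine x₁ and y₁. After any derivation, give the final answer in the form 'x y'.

13447 738

√332 → a₀=18, period (4,1,1,8,1,1,4,36); ℓ=8 even so k=7
k=0  a_k=18  p_k/q_k = 18/1
k=1  a_k=4  p_k/q_k = 73/4
…
k=5  a_k=1  p_k/q_k = 1567/86
k=6  a_k=1  p_k/q_k = 2970/163
k=7  a_k=4  p_k/q_k = 13447/738
fundamental: x₁=13447, y₁=738  (since 180821809 − 332·544644 = 1)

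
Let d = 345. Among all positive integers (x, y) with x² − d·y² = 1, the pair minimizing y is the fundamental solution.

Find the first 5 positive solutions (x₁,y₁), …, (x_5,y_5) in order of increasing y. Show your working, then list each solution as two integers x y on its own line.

[18; 1,1,2,1,6,1,2,1,1,36] for √345; ℓ=10 ⇒ convergent index 9
step 0: (18, 1)  from 18·(1,0) + (0,1)
…
step 4: (130, 7)  from 1·(93,5) + (37,2)
…
step 6: (1003, 54)  from 1·(873,47) + (130,7)
…
step 8: (3882, 209)  from 1·(2879,155) + (1003,54)
step 9: (6761, 364)  from 1·(3882,209) + (2879,155)
→ (6761, 364).  Check: 6761²=45711121, 345·364²=45711120, difference 1.
n=2: (6761,364)∘(6761,364) = (6761·6761+345·364·364, 6761·364+364·6761) = (91422241,4922008)
n=3: (91422241,4922008)∘(6761,364) = (6761·91422241+345·364·4922008, 6761·4922008+364·91422241) = (1236211536041,66555391812)
n=4: (1236211536041,66555391812)∘(6761,364) = (6761·1236211536041+345·364·66555391812, 6761·66555391812+364·1236211536041) = (16716052298924161,899962003159856)
n=5: (16716052298924161,899962003159856)∘(6761,364) = (6761·16716052298924161+345·364·899962003159856, 6761·899962003159856+364·16716052298924161) = (226034457949840969001,12169286140172181020)

6761 364
91422241 4922008
1236211536041 66555391812
16716052298924161 899962003159856
226034457949840969001 12169286140172181020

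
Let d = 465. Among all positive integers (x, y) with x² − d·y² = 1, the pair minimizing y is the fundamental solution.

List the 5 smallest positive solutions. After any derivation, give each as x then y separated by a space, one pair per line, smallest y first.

√465 → a₀=21, period (1,1,3,2,2,2,3,1,1,42); ℓ=10 even so k=9
a_0=21:  p_0=21·1+0=21,  q_0=21·0+1=1
a_1=1:  p_1=1·21+1=22,  q_1=1·1+0=1
…
a_4=2:  p_4=2·151+43=345,  q_4=2·7+2=16
a_5=2:  p_5=2·345+151=841,  q_5=2·16+7=39
…
a_7=3:  p_7=3·2027+841=6922,  q_7=3·94+39=321
a_8=1:  p_8=1·6922+2027=8949,  q_8=1·321+94=415
a_9=1:  p_9=1·8949+6922=15871,  q_9=1·415+321=736
→ (15871, 736).  Check: 15871²=251888641, 465·736²=251888640, difference 1.
n=2: (15871,736)∘(15871,736) = (15871·15871+465·736·736, 15871·736+736·15871) = (503777281,23362112)
n=3: (503777281,23362112)∘(15871,736) = (15871·503777281+465·736·23362112, 15871·23362112+736·503777281) = (15990898437631,741560158368)
n=4: (15990898437631,741560158368)∘(15871,736) = (15871·15990898437631+465·736·741560158368, 15871·741560158368+736·15990898437631) = (507583097703505921,23538602523554944)
n=5: (507583097703505921,23538602523554944)∘(15871,736) = (15871·507583097703505921+465·736·23538602523554944, 15871·23538602523554944+736·507583097703505921) = (16111702671313786506751,747162320561120874080)

15871 736
503777281 23362112
15990898437631 741560158368
507583097703505921 23538602523554944
16111702671313786506751 747162320561120874080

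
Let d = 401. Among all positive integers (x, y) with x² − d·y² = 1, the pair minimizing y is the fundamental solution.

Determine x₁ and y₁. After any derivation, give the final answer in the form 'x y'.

√401 → a₀=20, period (40); ℓ=1 odd so k=1
a_0=20:  p_0=20·1+0=20,  q_0=20·0+1=1
a_1=40:  p_1=40·20+1=801,  q_1=40·1+0=40
(x₁, y₁) = (801, 40);  801² − 401·40² = 1 ✓

801 40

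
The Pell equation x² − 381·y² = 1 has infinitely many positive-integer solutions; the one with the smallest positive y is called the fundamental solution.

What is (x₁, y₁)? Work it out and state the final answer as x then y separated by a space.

√381 = [19; 1,1,12,1,1,38, …], period ℓ=6 (even) → k=5
i=0: a=19 ⇒ p=19, q=1
i=1: a=1 ⇒ p=20, q=1
…
i=3: a=12 ⇒ p=488, q=25
i=4: a=1 ⇒ p=527, q=27
i=5: a=1 ⇒ p=1015, q=52
fundamental: x₁=1015, y₁=52  (since 1030225 − 381·2704 = 1)

1015 52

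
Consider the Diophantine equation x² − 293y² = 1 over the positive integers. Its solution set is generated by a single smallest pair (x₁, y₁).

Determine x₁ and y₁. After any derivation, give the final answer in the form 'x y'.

√293 → a₀=17, period (8,1,1,8,34); ℓ=5 odd so k=9
step 0: (17, 1)  from 17·(1,0) + (0,1)
step 1: (137, 8)  from 8·(17,1) + (1,0)
step 2: (154, 9)  from 1·(137,8) + (17,1)
step 3: (291, 17)  from 1·(154,9) + (137,8)
…
step 5: (84679, 4947)  from 34·(2482,145) + (291,17)
step 6: (679914, 39721)  from 8·(84679,4947) + (2482,145)
step 7: (764593, 44668)  from 1·(679914,39721) + (84679,4947)
step 8: (1444507, 84389)  from 1·(764593,44668) + (679914,39721)
step 9: (12320649, 719780)  from 8·(1444507,84389) + (764593,44668)
(x₁, y₁) = (12320649, 719780);  12320649² − 293·719780² = 1 ✓

12320649 719780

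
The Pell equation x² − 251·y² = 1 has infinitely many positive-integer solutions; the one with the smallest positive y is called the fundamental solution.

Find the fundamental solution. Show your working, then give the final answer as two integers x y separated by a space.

3674890 231957

d=251: √d = [15; 1,5,2,1,2,…,5,1,30] (ℓ=14, even), read p_13/q_13
k=0  a_k=15  p_k/q_k = 15/1
k=1  a_k=1  p_k/q_k = 16/1
k=2  a_k=5  p_k/q_k = 95/6
…
k=4  a_k=1  p_k/q_k = 301/19
k=5  a_k=2  p_k/q_k = 808/51
…
k=7  a_k=15  p_k/q_k = 29563/1866
…
k=9  a_k=2  p_k/q_k = 151649/9572
…
k=12  a_k=5  p_k/q_k = 3097857/195535
k=13  a_k=1  p_k/q_k = 3674890/231957
fundamental: x₁=3674890, y₁=231957  (since 13504816512100 − 251·53804049849 = 1)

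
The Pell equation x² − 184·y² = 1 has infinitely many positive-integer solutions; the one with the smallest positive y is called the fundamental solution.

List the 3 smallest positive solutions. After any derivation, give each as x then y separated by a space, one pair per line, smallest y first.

√184 = [13; 1,1,3,2,1,2,1,2,3,1,1,26, …], period ℓ=12 (even) → k=11
a_0=13:  p_0=13·1+0=13,  q_0=13·0+1=1
…
a_2=1:  p_2=1·14+13=27,  q_2=1·1+1=2
…
a_5=1:  p_5=1·217+95=312,  q_5=1·16+7=23
a_6=2:  p_6=2·312+217=841,  q_6=2·23+16=62
a_7=1:  p_7=1·841+312=1153,  q_7=1·62+23=85
a_8=2:  p_8=2·1153+841=3147,  q_8=2·85+62=232
a_9=3:  p_9=3·3147+1153=10594,  q_9=3·232+85=781
a_10=1:  p_10=1·10594+3147=13741,  q_10=1·781+232=1013
a_11=1:  p_11=1·13741+10594=24335,  q_11=1·1013+781=1794
fundamental: x₁=24335, y₁=1794  (since 592192225 − 184·3218436 = 1)
n=2: (24335,1794)∘(24335,1794) = (24335·24335+184·1794·1794, 24335·1794+1794·24335) = (1184384449,87313980)
n=3: (1184384449,87313980)∘(24335,1794) = (24335·1184384449+184·1794·87313980, 24335·87313980+1794·1184384449) = (57643991108495,4249571404806)

24335 1794
1184384449 87313980
57643991108495 4249571404806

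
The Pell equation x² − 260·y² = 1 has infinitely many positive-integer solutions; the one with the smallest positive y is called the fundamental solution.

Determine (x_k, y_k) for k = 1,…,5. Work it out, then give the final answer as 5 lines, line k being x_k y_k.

d=260: √d = [16; 8,32] (ℓ=2, even), read p_1/q_1
step 0: (16, 1)  from 16·(1,0) + (0,1)
step 1: (129, 8)  from 8·(16,1) + (1,0)
(x₁, y₁) = (129, 8);  129² − 260·8² = 1 ✓
(x_2, y_2) = (129·129 + 260·8·8, 129·8 + 8·129) = (33281, 2064)
(x_3, y_3) = (129·33281 + 260·8·2064, 129·2064 + 8·33281) = (8586369, 532504)
(x_4, y_4) = (129·8586369 + 260·8·532504, 129·532504 + 8·8586369) = (2215249921, 137383968)
(x_5, y_5) = (129·2215249921 + 260·8·137383968, 129·137383968 + 8·2215249921) = (571525893249, 35444531240)

129 8
33281 2064
8586369 532504
2215249921 137383968
571525893249 35444531240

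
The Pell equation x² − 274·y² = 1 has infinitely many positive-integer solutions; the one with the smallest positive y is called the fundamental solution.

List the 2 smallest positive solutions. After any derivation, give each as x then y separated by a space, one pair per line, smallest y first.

[16; 1,1,4,4,1,1,32] for √274; ℓ=7 ⇒ convergent index 13
a_0=16:  p_0=16·1+0=16,  q_0=16·0+1=1
a_1=1:  p_1=1·16+1=17,  q_1=1·1+0=1
a_2=1:  p_2=1·17+16=33,  q_2=1·1+1=2
a_3=4:  p_3=4·33+17=149,  q_3=4·2+1=9
a_4=4:  p_4=4·149+33=629,  q_4=4·9+2=38
a_5=1:  p_5=1·629+149=778,  q_5=1·38+9=47
…
a_7=32:  p_7=32·1407+778=45802,  q_7=32·85+47=2767
a_8=1:  p_8=1·45802+1407=47209,  q_8=1·2767+85=2852
a_9=1:  p_9=1·47209+45802=93011,  q_9=1·2852+2767=5619
a_10=4:  p_10=4·93011+47209=419253,  q_10=4·5619+2852=25328
a_11=4:  p_11=4·419253+93011=1770023,  q_11=4·25328+5619=106931
a_12=1:  p_12=1·1770023+419253=2189276,  q_12=1·106931+25328=132259
a_13=1:  p_13=1·2189276+1770023=3959299,  q_13=1·132259+106931=239190
fundamental: x₁=3959299, y₁=239190  (since 15676048571401 − 274·57211856100 = 1)
n=2: (3959299,239190)∘(3959299,239190) = (3959299·3959299+274·239190·239190, 3959299·239190+239190·3959299) = (31352097142801,1894049455620)

3959299 239190
31352097142801 1894049455620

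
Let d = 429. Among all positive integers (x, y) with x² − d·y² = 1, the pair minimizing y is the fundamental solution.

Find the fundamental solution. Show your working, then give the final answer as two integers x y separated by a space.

d=429: √d = [20; 1,2,2,9,1,12,1,9,2,2,1,40] (ℓ=12, even), read p_11/q_11
step 0: (20, 1)  from 20·(1,0) + (0,1)
step 1: (21, 1)  from 1·(20,1) + (1,0)
step 2: (62, 3)  from 2·(21,1) + (20,1)
…
step 4: (1367, 66)  from 9·(145,7) + (62,3)
step 5: (1512, 73)  from 1·(1367,66) + (145,7)
step 6: (19511, 942)  from 12·(1512,73) + (1367,66)
step 7: (21023, 1015)  from 1·(19511,942) + (1512,73)
step 8: (208718, 10077)  from 9·(21023,1015) + (19511,942)
step 9: (438459, 21169)  from 2·(208718,10077) + (21023,1015)
step 10: (1085636, 52415)  from 2·(438459,21169) + (208718,10077)
step 11: (1524095, 73584)  from 1·(1085636,52415) + (438459,21169)
fundamental: x₁=1524095, y₁=73584  (since 2322865569025 − 429·5414605056 = 1)

1524095 73584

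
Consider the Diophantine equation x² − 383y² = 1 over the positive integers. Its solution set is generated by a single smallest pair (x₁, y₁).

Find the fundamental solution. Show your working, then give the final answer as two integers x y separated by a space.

18768 959

√383 = [19; 1,1,3,19,3,1,1,38, …], period ℓ=8 (even) → k=7
k=0  a_k=19  p_k/q_k = 19/1
k=1  a_k=1  p_k/q_k = 20/1
…
k=3  a_k=3  p_k/q_k = 137/7
k=4  a_k=19  p_k/q_k = 2642/135
…
k=6  a_k=1  p_k/q_k = 10705/547
k=7  a_k=1  p_k/q_k = 18768/959
→ (18768, 959).  Check: 18768²=352237824, 383·959²=352237823, difference 1.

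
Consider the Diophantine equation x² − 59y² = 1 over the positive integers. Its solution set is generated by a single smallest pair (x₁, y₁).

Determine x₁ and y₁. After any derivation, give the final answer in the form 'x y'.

[7; 1,2,7,2,1,14] for √59; ℓ=6 ⇒ convergent index 5
i=0: a=7 ⇒ p=7, q=1
…
i=2: a=2 ⇒ p=23, q=3
i=3: a=7 ⇒ p=169, q=22
i=4: a=2 ⇒ p=361, q=47
i=5: a=1 ⇒ p=530, q=69
fundamental: x₁=530, y₁=69  (since 280900 − 59·4761 = 1)

530 69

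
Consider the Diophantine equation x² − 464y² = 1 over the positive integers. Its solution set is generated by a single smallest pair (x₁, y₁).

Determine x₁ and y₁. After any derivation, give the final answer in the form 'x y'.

9801 455

d=464: √d = [21; 1,1,5,1,1,1,5,1,1,42] (ℓ=10, even), read p_9/q_9
a_0=21:  p_0=21·1+0=21,  q_0=21·0+1=1
…
a_3=5:  p_3=5·43+22=237,  q_3=5·2+1=11
…
a_5=1:  p_5=1·280+237=517,  q_5=1·13+11=24
a_6=1:  p_6=1·517+280=797,  q_6=1·24+13=37
a_7=5:  p_7=5·797+517=4502,  q_7=5·37+24=209
a_8=1:  p_8=1·4502+797=5299,  q_8=1·209+37=246
a_9=1:  p_9=1·5299+4502=9801,  q_9=1·246+209=455
→ (9801, 455).  Check: 9801²=96059601, 464·455²=96059600, difference 1.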